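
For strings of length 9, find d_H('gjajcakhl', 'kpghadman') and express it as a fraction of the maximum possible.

Differing positions: 1, 2, 3, 4, 5, 6, 7, 8, 9. Hamming distance = 9. The maximum possible Hamming distance for length-9 strings is 9, so d_H/9 = 9/9 = 1.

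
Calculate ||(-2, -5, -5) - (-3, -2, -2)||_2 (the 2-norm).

(Σ|x_i - y_i|^2)^(1/2) = (|-2 - (-3)|^2 + |-5 - (-2)|^2 + |-5 - (-2)|^2)^(1/2)
= (1^2 + 3^2 + 3^2)^(1/2) = (1 + 9 + 9)^(1/2) = (19)^(1/2) ≈ 4.3589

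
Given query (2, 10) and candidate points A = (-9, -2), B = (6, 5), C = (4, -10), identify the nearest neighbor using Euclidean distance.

Distances: d(A) ≈ 16.2788, d(B) ≈ 6.4031, d(C) ≈ 20.0998. Nearest: B = (6, 5) with distance 6.4031.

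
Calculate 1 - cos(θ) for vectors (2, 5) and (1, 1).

With u = (2, 5), v = (1, 1):
u·v = 2·1 + 5·1 = 2 + 5 = 7.
|u| = √(2² + 5²) = √29, |v| = √(1² + 1²) = √2, so |u||v| = √(29·2) = √58.
cos θ = (u·v)/(|u||v|) = 7/√58 ≈ 0.9191
Cosine distance = 1 - cos θ ≈ 1 - 0.9191 = 0.0809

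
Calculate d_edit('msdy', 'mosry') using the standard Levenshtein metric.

Let D[i][j] be the edit distance between the first i characters of 'msdy' and the first j characters of 'mosry', with D[i][0] = i, D[0][j] = j, and D[i][j] = D[i-1][j-1] if the characters match, else 1 + min(D[i-1][j], D[i][j-1], D[i-1][j-1]). Filling the table (rows: prefixes of 'msdy', columns: prefixes of 'mosry'):
     ε  m  o  s  r  y
  ε  0  1  2  3  4  5
  m  1  0  1  2  3  4
  s  2  1  1  1  2  3
  d  3  2  2  2  2  3
  y  4  3  3  3  3  2
The bottom-right entry gives D[4][5] = 2, so no sequence of fewer than 2 edits works. Backtracking through the table gives one optimal edit sequence (2 edits):
  msdy → mosdy (ins o @2)
  mosdy → mosry (sub d→r @4)
Edit distance = 2.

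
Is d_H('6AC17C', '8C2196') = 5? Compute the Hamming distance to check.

Differing positions: 1, 2, 3, 5, 6. Hamming distance = 5, so the claim is true.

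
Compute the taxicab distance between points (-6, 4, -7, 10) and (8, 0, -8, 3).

Σ|x_i - y_i| = |-6 - 8| + |4 - 0| + |-7 - (-8)| + |10 - 3| = 14 + 4 + 1 + 7 = 26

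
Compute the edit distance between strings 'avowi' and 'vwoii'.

Let D[i][j] be the edit distance between the first i characters of 'avowi' and the first j characters of 'vwoii', with D[i][0] = i, D[0][j] = j, and D[i][j] = D[i-1][j-1] if the characters match, else 1 + min(D[i-1][j], D[i][j-1], D[i-1][j-1]). Filling the table (rows: prefixes of 'avowi', columns: prefixes of 'vwoii'):
     ε  v  w  o  i  i
  ε  0  1  2  3  4  5
  a  1  1  2  3  4  5
  v  2  1  2  3  4  5
  o  3  2  2  2  3  4
  w  4  3  2  3  3  4
  i  5  4  3  3  3  3
The bottom-right entry gives D[5][5] = 3, so no sequence of fewer than 3 edits works. Backtracking through the table gives one optimal edit sequence (3 edits):
  avowi → vvowi (sub a→v @1)
  vvowi → vwowi (sub v→w @2)
  vwowi → vwoii (sub w→i @4)
Edit distance = 3.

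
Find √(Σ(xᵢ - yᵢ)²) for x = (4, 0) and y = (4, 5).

√(Σ(x_i - y_i)²) = √((4 - 4)² + (0 - 5)²)
= √(0² + (-5)²) = √(0 + 25) = √25 = 5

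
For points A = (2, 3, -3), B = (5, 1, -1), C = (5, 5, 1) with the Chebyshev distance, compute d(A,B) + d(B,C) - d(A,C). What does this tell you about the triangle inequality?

d(A,B) = max(3, 2, 2) = 3, d(B,C) = max(0, 4, 2) = 4, d(A,C) = max(3, 2, 4) = 4.
d(A,B) + d(B,C) - d(A,C) = 3 + 4 - 4 = 7 - 4 = 3. This is ≥ 0, so the triangle inequality holds for these points.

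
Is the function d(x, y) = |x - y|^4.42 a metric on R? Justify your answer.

No. d(x,y) = |x-y|^4.42 fails the triangle inequality since p = 4.42 > 1. Counterexample: x = 2, y = 10, z = 14. d(x,z) = |2 - 14|^4.42 = 12^4.42 ≈ 58881.804, but d(x,y) + d(y,z) = 8^4.42 + 4^4.42 ≈ 9809.7455 + 458.2528 = 10267.9983. Since 58881.804 > 10267.9983, the triangle inequality is violated.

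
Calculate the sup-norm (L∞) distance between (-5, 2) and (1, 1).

max(|x_i - y_i|) = max(|-5 - 1|, |2 - 1|) = max(6, 1) = 6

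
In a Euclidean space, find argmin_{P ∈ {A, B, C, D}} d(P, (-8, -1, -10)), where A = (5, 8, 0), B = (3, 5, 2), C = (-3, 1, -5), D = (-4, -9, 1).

Distances: d(A) ≈ 18.7083, d(B) ≈ 17.3494, d(C) ≈ 7.3485, d(D) ≈ 14.1774. Nearest: C = (-3, 1, -5) with distance 7.3485.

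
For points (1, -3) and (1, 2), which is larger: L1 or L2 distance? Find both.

L1 = |1 - 1| + |-3 - 2| = 0 + 5 = 5
L2 = √(0² + 5²) = √25 = 5
L1 ≥ L2 always (equality iff movement is along one axis); L1 = L2 here (movement is along a single axis).
Ratio L1/L2 = 5/5 = 1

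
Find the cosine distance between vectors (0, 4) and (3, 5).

With u = (0, 4), v = (3, 5):
u·v = 0·3 + 4·5 = 0 + 20 = 20.
|u| = √(0² + 4²) = √16, |v| = √(3² + 5²) = √34, so |u||v| = √(16·34) = √544.
cos θ = (u·v)/(|u||v|) = 20/√544 ≈ 0.8575
Cosine distance = 1 - cos θ ≈ 1 - 0.8575 = 0.1425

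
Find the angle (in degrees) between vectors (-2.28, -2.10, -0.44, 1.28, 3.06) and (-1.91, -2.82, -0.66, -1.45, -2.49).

With u = (-2.28, -2.10, -0.44, 1.28, 3.06), v = (-1.91, -2.82, -0.66, -1.45, -2.49):
u·v = (-2.28)·(-1.91) + (-2.1)·(-2.82) + (-0.44)·(-0.66) + 1.28·(-1.45) + 3.06·(-2.49) = 4.3548 + 5.922 + 0.2904 + (-1.856) + (-7.6194) = 1.0918.
|u| = √((-2.28)² + (-2.1)² + (-0.44)² + 1.28² + 3.06²) = √(5.1984 + 4.41 + 0.1936 + 1.6384 + 9.3636) = √20.804, |v| = √((-1.91)² + (-2.82)² + (-0.66)² + (-1.45)² + (-2.49)²) = √(3.6481 + 7.9524 + 0.4356 + 2.1025 + 6.2001) = √20.3387.
cos θ = (u·v)/(|u||v|) = 1.0918/(√20.804·√20.3387) ≈ 0.053077
θ = arccos(0.053077) ≈ 86.96°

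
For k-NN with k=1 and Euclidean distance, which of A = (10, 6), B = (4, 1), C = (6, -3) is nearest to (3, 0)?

Distances: d(A) ≈ 9.2195, d(B) ≈ 1.4142, d(C) ≈ 4.2426. Nearest: B = (4, 1) with distance 1.4142.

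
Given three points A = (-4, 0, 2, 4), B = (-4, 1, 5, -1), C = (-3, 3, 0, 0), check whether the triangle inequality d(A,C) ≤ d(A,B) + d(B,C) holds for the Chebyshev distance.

d(A,B) = max(0, 1, 3, 5) = 5, d(B,C) = max(1, 2, 5, 1) = 5, d(A,C) = max(1, 3, 2, 4) = 4.
d(A,C) = 4 ≤ 5 + 5 = 10. Triangle inequality is satisfied.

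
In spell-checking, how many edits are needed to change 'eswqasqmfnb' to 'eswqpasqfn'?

Let D[i][j] be the edit distance between the first i characters of 'eswqasqmfnb' and the first j characters of 'eswqpasqfn', with D[i][0] = i, D[0][j] = j, and D[i][j] = D[i-1][j-1] if the characters match, else 1 + min(D[i-1][j], D[i][j-1], D[i-1][j-1]). Filling the table (rows: prefixes of 'eswqasqmfnb', columns: prefixes of 'eswqpasqfn'):
     ε  e  s  w  q  p  a  s  q  f  n
  ε  0  1  2  3  4  5  6  7  8  9 10
  e  1  0  1  2  3  4  5  6  7  8  9
  s  2  1  0  1  2  3  4  5  6  7  8
  w  3  2  1  0  1  2  3  4  5  6  7
  q  4  3  2  1  0  1  2  3  4  5  6
  a  5  4  3  2  1  1  1  2  3  4  5
  s  6  5  4  3  2  2  2  1  2  3  4
  q  7  6  5  4  3  3  3  2  1  2  3
  m  8  7  6  5  4  4  4  3  2  2  3
  f  9  8  7  6  5  5  5  4  3  2  3
  n 10  9  8  7  6  6  6  5  4  3  2
  b 11 10  9  8  7  7  7  6  5  4  3
The bottom-right entry gives D[11][10] = 3, so no sequence of fewer than 3 edits works. Backtracking through the table gives one optimal edit sequence (3 edits):
  eswqasqmfnb → eswqpasqmfnb (ins p @5)
  eswqpasqmfnb → eswqpasqfnb (del m @9)
  eswqpasqfnb → eswqpasqfn (del b @11)
Edit distance = 3.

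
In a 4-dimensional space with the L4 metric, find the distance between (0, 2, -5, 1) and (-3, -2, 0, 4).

(Σ|x_i - y_i|^4)^(1/4) = (|0 - (-3)|^4 + |2 - (-2)|^4 + |-5 - 0|^4 + |1 - 4|^4)^(1/4)
= (3^4 + 4^4 + 5^4 + 3^4)^(1/4) = (81 + 256 + 625 + 81)^(1/4) = (1043)^(1/4) ≈ 5.6829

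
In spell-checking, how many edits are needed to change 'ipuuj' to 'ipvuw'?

Let D[i][j] be the edit distance between the first i characters of 'ipuuj' and the first j characters of 'ipvuw', with D[i][0] = i, D[0][j] = j, and D[i][j] = D[i-1][j-1] if the characters match, else 1 + min(D[i-1][j], D[i][j-1], D[i-1][j-1]). Filling the table (rows: prefixes of 'ipuuj', columns: prefixes of 'ipvuw'):
     ε  i  p  v  u  w
  ε  0  1  2  3  4  5
  i  1  0  1  2  3  4
  p  2  1  0  1  2  3
  u  3  2  1  1  1  2
  u  4  3  2  2  1  2
  j  5  4  3  3  2  2
The bottom-right entry gives D[5][5] = 2, so no sequence of fewer than 2 edits works. Backtracking through the table gives one optimal edit sequence (2 edits):
  ipuuj → ipvuj (sub u→v @3)
  ipvuj → ipvuw (sub j→w @5)
Edit distance = 2.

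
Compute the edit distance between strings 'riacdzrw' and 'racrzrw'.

Let D[i][j] be the edit distance between the first i characters of 'riacdzrw' and the first j characters of 'racrzrw', with D[i][0] = i, D[0][j] = j, and D[i][j] = D[i-1][j-1] if the characters match, else 1 + min(D[i-1][j], D[i][j-1], D[i-1][j-1]). Filling the table (rows: prefixes of 'riacdzrw', columns: prefixes of 'racrzrw'):
     ε  r  a  c  r  z  r  w
  ε  0  1  2  3  4  5  6  7
  r  1  0  1  2  3  4  5  6
  i  2  1  1  2  3  4  5  6
  a  3  2  1  2  3  4  5  6
  c  4  3  2  1  2  3  4  5
  d  5  4  3  2  2  3  4  5
  z  6  5  4  3  3  2  3  4
  r  7  6  5  4  3  3  2  3
  w  8  7  6  5  4  4  3  2
The bottom-right entry gives D[8][7] = 2, so no sequence of fewer than 2 edits works. Backtracking through the table gives one optimal edit sequence (2 edits):
  riacdzrw → racdzrw (del i @2)
  racdzrw → racrzrw (sub d→r @4)
Edit distance = 2.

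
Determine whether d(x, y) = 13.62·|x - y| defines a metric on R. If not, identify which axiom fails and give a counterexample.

Yes. Since |x - y| is a metric on R and 13.62 > 0, the positive scalar multiple 13.62·|x - y| is also a metric: scaling by a positive constant preserves non-negativity, identity (d=0 ⟺ |x-y|=0 ⟺ x=y), symmetry, and the triangle inequality.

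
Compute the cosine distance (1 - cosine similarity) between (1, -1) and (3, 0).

With u = (1, -1), v = (3, 0):
u·v = 1·3 + (-1)·0 = 3 + 0 = 3.
|u| = √(1² + (-1)²) = √2, |v| = √(3² + 0²) = √9, so |u||v| = √(2·9) = √18.
cos θ = (u·v)/(|u||v|) = 3/√18 ≈ 0.7071
Cosine distance = 1 - cos θ ≈ 1 - 0.7071 = 0.2929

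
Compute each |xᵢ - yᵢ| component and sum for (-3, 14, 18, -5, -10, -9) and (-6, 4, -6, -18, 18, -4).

Σ|x_i - y_i| = |-3 - (-6)| + |14 - 4| + |18 - (-6)| + |-5 - (-18)| + |-10 - 18| + |-9 - (-4)| = 3 + 10 + 24 + 13 + 28 + 5 = 83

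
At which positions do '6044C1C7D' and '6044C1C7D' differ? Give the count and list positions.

Differing positions: none. Hamming distance = 0.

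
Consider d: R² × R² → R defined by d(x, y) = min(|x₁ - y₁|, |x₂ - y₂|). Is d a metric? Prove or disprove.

No. d fails identity of indiscernibles: take x = (3, 0) and y = (3, 9). Then d(x,y) = min(|3 - 3|, |0 - 9|) = min(0, 9) = 0, yet x ≠ y.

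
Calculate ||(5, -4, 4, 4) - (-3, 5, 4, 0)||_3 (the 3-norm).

(Σ|x_i - y_i|^3)^(1/3) = (|5 - (-3)|^3 + |-4 - 5|^3 + |4 - 4|^3 + |4 - 0|^3)^(1/3)
= (8^3 + 9^3 + 0^3 + 4^3)^(1/3) = (512 + 729 + 0 + 64)^(1/3) = (1305)^(1/3) ≈ 10.9279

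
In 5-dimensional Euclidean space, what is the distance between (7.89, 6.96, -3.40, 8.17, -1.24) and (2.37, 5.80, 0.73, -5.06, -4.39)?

√(Σ(x_i - y_i)²) = √((7.89 - 2.37)² + (6.96 - 5.8)² + (-3.4 - 0.73)² + (8.17 - (-5.06))² + (-1.24 - (-4.39))²)
= √(5.52² + 1.16² + (-4.13)² + 13.23² + 3.15²) = √(30.4704 + 1.3456 + 17.0569 + 175.0329 + 9.9225) = √233.8283 ≈ 15.2914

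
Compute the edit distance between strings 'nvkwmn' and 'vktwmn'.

Let D[i][j] be the edit distance between the first i characters of 'nvkwmn' and the first j characters of 'vktwmn', with D[i][0] = i, D[0][j] = j, and D[i][j] = D[i-1][j-1] if the characters match, else 1 + min(D[i-1][j], D[i][j-1], D[i-1][j-1]). Filling the table (rows: prefixes of 'nvkwmn', columns: prefixes of 'vktwmn'):
     ε  v  k  t  w  m  n
  ε  0  1  2  3  4  5  6
  n  1  1  2  3  4  5  5
  v  2  1  2  3  4  5  6
  k  3  2  1  2  3  4  5
  w  4  3  2  2  2  3  4
  m  5  4  3  3  3  2  3
  n  6  5  4  4  4  3  2
The bottom-right entry gives D[6][6] = 2, so no sequence of fewer than 2 edits works. Backtracking through the table gives one optimal edit sequence (2 edits):
  nvkwmn → vkwmn (del n @1)
  vkwmn → vktwmn (ins t @3)
Edit distance = 2.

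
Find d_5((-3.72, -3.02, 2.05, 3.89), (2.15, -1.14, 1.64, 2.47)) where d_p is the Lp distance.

(Σ|x_i - y_i|^5)^(1/5) = (|-3.72 - 2.15|^5 + |-3.02 - (-1.14)|^5 + |2.05 - 1.64|^5 + |3.89 - 2.47|^5)^(1/5)
= (5.87^5 + 1.88^5 + 0.41^5 + 1.42^5)^(1/5) ≈ (6969.3216 + 23.4849 + 0.0116 + 5.7735)^(1/5) = (6998.5916)^(1/5) ≈ 5.8749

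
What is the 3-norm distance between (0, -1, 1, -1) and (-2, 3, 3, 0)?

(Σ|x_i - y_i|^3)^(1/3) = (|0 - (-2)|^3 + |-1 - 3|^3 + |1 - 3|^3 + |-1 - 0|^3)^(1/3)
= (2^3 + 4^3 + 2^3 + 1^3)^(1/3) = (8 + 64 + 8 + 1)^(1/3) = (81)^(1/3) ≈ 4.3267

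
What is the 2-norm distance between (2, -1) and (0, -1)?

(Σ|x_i - y_i|^2)^(1/2) = (|2 - 0|^2 + |-1 - (-1)|^2)^(1/2)
= (2^2 + 0^2)^(1/2) = (4 + 0)^(1/2) = (4)^(1/2) = 2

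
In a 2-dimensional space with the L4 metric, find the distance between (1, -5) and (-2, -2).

(Σ|x_i - y_i|^4)^(1/4) = (|1 - (-2)|^4 + |-5 - (-2)|^4)^(1/4)
= (3^4 + 3^4)^(1/4) = (81 + 81)^(1/4) = (162)^(1/4) ≈ 3.5676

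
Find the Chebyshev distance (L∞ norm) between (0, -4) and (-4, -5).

max(|x_i - y_i|) = max(|0 - (-4)|, |-4 - (-5)|) = max(4, 1) = 4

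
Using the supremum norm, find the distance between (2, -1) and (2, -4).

max(|x_i - y_i|) = max(|2 - 2|, |-1 - (-4)|) = max(0, 3) = 3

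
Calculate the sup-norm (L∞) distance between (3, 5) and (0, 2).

max(|x_i - y_i|) = max(|3 - 0|, |5 - 2|) = max(3, 3) = 3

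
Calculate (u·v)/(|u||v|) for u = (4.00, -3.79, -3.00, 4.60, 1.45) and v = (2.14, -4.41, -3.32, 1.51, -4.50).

With u = (4.00, -3.79, -3.00, 4.60, 1.45), v = (2.14, -4.41, -3.32, 1.51, -4.50):
u·v = 4·2.14 + (-3.79)·(-4.41) + (-3)·(-3.32) + 4.6·1.51 + 1.45·(-4.5) = 8.56 + 16.7139 + 9.96 + 6.946 + (-6.525) = 35.6549.
|u| = √(4² + (-3.79)² + (-3)² + 4.6² + 1.45²) = √(16 + 14.3641 + 9 + 21.16 + 2.1025) = √62.6266, |v| = √(2.14² + (-4.41)² + (-3.32)² + 1.51² + (-4.5)²) = √(4.5796 + 19.4481 + 11.0224 + 2.2801 + 20.25) = √57.5802.
cos θ = (u·v)/(|u||v|) = 35.6549/(√62.6266·√57.5802) ≈ 0.5937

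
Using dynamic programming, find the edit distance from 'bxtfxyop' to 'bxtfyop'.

Let D[i][j] be the edit distance between the first i characters of 'bxtfxyop' and the first j characters of 'bxtfyop', with D[i][0] = i, D[0][j] = j, and D[i][j] = D[i-1][j-1] if the characters match, else 1 + min(D[i-1][j], D[i][j-1], D[i-1][j-1]). Filling the table (rows: prefixes of 'bxtfxyop', columns: prefixes of 'bxtfyop'):
     ε  b  x  t  f  y  o  p
  ε  0  1  2  3  4  5  6  7
  b  1  0  1  2  3  4  5  6
  x  2  1  0  1  2  3  4  5
  t  3  2  1  0  1  2  3  4
  f  4  3  2  1  0  1  2  3
  x  5  4  3  2  1  1  2  3
  y  6  5  4  3  2  1  2  3
  o  7  6  5  4  3  2  1  2
  p  8  7  6  5  4  3  2  1
The bottom-right entry gives D[8][7] = 1, so no sequence of fewer than 1 edit works. Backtracking through the table gives one optimal edit sequence (1 edit):
  bxtfxyop → bxtfyop (del x @5)
Edit distance = 1.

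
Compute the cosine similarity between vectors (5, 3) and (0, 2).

With u = (5, 3), v = (0, 2):
u·v = 5·0 + 3·2 = 0 + 6 = 6.
|u| = √(5² + 3²) = √34, |v| = √(0² + 2²) = √4, so |u||v| = √(34·4) = √136.
cos θ = (u·v)/(|u||v|) = 6/√136 ≈ 0.5145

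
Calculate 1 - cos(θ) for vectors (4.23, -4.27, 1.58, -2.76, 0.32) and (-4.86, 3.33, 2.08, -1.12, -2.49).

With u = (4.23, -4.27, 1.58, -2.76, 0.32), v = (-4.86, 3.33, 2.08, -1.12, -2.49):
u·v = 4.23·(-4.86) + (-4.27)·3.33 + 1.58·2.08 + (-2.76)·(-1.12) + 0.32·(-2.49) = (-20.5578) + (-14.2191) + 3.2864 + 3.0912 + (-0.7968) = -29.1961.
|u| = √(4.23² + (-4.27)² + 1.58² + (-2.76)² + 0.32²) = √(17.8929 + 18.2329 + 2.4964 + 7.6176 + 0.1024) = √46.3422, |v| = √((-4.86)² + 3.33² + 2.08² + (-1.12)² + (-2.49)²) = √(23.6196 + 11.0889 + 4.3264 + 1.2544 + 6.2001) = √46.4894.
cos θ = (u·v)/(|u||v|) = -29.1961/(√46.3422·√46.4894) ≈ -0.629
Cosine distance = 1 - cos θ ≈ 1 - (-0.629) = 1.629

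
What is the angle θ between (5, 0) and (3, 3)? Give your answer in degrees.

With u = (5, 0), v = (3, 3):
u·v = 5·3 + 0·3 = 15 + 0 = 15.
|u| = √(5² + 0²) = √25, |v| = √(3² + 3²) = √18, so |u||v| = √(25·18) = √450.
cos θ = (u·v)/(|u||v|) = 15/√450 ≈ 0.707107
θ = arccos(0.707107) ≈ 45°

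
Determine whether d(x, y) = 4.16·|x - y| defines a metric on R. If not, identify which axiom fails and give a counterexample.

Yes. Since |x - y| is a metric on R and 4.16 > 0, the positive scalar multiple 4.16·|x - y| is also a metric: scaling by a positive constant preserves non-negativity, identity (d=0 ⟺ |x-y|=0 ⟺ x=y), symmetry, and the triangle inequality.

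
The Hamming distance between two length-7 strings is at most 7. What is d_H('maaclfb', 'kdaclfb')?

Differing positions: 1, 2. Hamming distance = 2. The maximum possible Hamming distance for length-7 strings is 7, so d_H/7 = 2/7 ≈ 0.2857.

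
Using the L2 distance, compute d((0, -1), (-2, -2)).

(Σ|x_i - y_i|^2)^(1/2) = (|0 - (-2)|^2 + |-1 - (-2)|^2)^(1/2)
= (2^2 + 1^2)^(1/2) = (4 + 1)^(1/2) = (5)^(1/2) ≈ 2.2361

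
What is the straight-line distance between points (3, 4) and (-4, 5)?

√(Σ(x_i - y_i)²) = √((3 - (-4))² + (4 - 5)²)
= √(7² + (-1)²) = √(49 + 1) = √50 ≈ 7.0711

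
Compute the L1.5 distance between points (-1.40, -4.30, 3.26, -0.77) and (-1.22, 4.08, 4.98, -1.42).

(Σ|x_i - y_i|^1.5)^(1/1.5) = (|-1.4 - (-1.22)|^1.5 + |-4.3 - 4.08|^1.5 + |3.26 - 4.98|^1.5 + |-0.77 - (-1.42)|^1.5)^(1/1.5)
= (0.18^1.5 + 8.38^1.5 + 1.72^1.5 + 0.65^1.5)^(1/1.5) ≈ (0.0764 + 24.2586 + 2.2558 + 0.524)^(1/1.5) = (27.1148)^(1/1.5) ≈ 9.0255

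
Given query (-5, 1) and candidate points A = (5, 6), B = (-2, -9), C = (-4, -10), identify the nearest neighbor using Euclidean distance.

Distances: d(A) ≈ 11.1803, d(B) ≈ 10.4403, d(C) ≈ 11.0454. Nearest: B = (-2, -9) with distance 10.4403.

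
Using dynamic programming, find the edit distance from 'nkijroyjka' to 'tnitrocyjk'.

Let D[i][j] be the edit distance between the first i characters of 'nkijroyjka' and the first j characters of 'tnitrocyjk', with D[i][0] = i, D[0][j] = j, and D[i][j] = D[i-1][j-1] if the characters match, else 1 + min(D[i-1][j], D[i][j-1], D[i-1][j-1]). Filling the table (rows: prefixes of 'nkijroyjka', columns: prefixes of 'tnitrocyjk'):
     ε  t  n  i  t  r  o  c  y  j  k
  ε  0  1  2  3  4  5  6  7  8  9 10
  n  1  1  1  2  3  4  5  6  7  8  9
  k  2  2  2  2  3  4  5  6  7  8  8
  i  3  3  3  2  3  4  5  6  7  8  9
  j  4  4  4  3  3  4  5  6  7  7  8
  r  5  5  5  4  4  3  4  5  6  7  8
  o  6  6  6  5  5  4  3  4  5  6  7
  y  7  7  7  6  6  5  4  4  4  5  6
  j  8  8  8  7  7  6  5  5  5  4  5
  k  9  9  9  8  8  7  6  6  6  5  4
  a 10 10 10  9  9  8  7  7  7  6  5
The bottom-right entry gives D[10][10] = 5, so no sequence of fewer than 5 edits works. Backtracking through the table gives one optimal edit sequence (5 edits):
  nkijroyjka → tkijroyjka (sub n→t @1)
  tkijroyjka → tnijroyjka (sub k→n @2)
  tnijroyjka → tnitroyjka (sub j→t @4)
  tnitroyjka → tnitrocyjka (ins c @7)
  tnitrocyjka → tnitrocyjk (del a @11)
Edit distance = 5.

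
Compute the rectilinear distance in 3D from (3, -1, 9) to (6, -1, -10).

Σ|x_i - y_i| = |3 - 6| + |-1 - (-1)| + |9 - (-10)| = 3 + 0 + 19 = 22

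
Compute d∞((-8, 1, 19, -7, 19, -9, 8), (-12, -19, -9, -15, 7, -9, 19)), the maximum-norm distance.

max(|x_i - y_i|) = max(|-8 - (-12)|, |1 - (-19)|, |19 - (-9)|, |-7 - (-15)|, |19 - 7|, |-9 - (-9)|, |8 - 19|) = max(4, 20, 28, 8, 12, 0, 11) = 28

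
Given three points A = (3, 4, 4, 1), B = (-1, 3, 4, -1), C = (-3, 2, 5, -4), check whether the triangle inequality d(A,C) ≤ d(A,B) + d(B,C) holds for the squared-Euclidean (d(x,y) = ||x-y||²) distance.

d(A,B) = 4² + 1² + 0² + 2² = 21, d(B,C) = 2² + 1² + 1² + 3² = 15, d(A,C) = 6² + 2² + 1² + 5² = 66.
d(A,C) = 66 > 21 + 15 = 36. Triangle inequality is VIOLATED. (Squared-Euclidean is not a metric — this is a counterexample.)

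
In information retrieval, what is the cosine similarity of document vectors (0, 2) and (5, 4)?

With u = (0, 2), v = (5, 4):
u·v = 0·5 + 2·4 = 0 + 8 = 8.
|u| = √(0² + 2²) = √4, |v| = √(5² + 4²) = √41, so |u||v| = √(4·41) = √164.
cos θ = (u·v)/(|u||v|) = 8/√164 ≈ 0.6247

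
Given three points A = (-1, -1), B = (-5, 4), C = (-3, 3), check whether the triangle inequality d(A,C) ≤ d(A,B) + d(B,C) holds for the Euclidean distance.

d(A,B) = √(4² + 5²) = √41 ≈ 6.4031, d(B,C) = √(2² + 1²) = √5 ≈ 2.2361, d(A,C) = √(2² + 4²) = √20 ≈ 4.4721.
d(A,C) ≈ 4.4721 ≤ 6.4031 + 2.2361 = 8.6392. Triangle inequality is satisfied.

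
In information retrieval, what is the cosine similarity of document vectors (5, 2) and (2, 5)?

With u = (5, 2), v = (2, 5):
u·v = 5·2 + 2·5 = 10 + 10 = 20.
|u| = √(5² + 2²) = √29, |v| = √(2² + 5²) = √29, so |u||v| = √(29·29) = √841 = 29.
cos θ = (u·v)/(|u||v|) = 20/29 ≈ 0.6897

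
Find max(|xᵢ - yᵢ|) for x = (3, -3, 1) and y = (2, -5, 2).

max(|x_i - y_i|) = max(|3 - 2|, |-3 - (-5)|, |1 - 2|) = max(1, 2, 1) = 2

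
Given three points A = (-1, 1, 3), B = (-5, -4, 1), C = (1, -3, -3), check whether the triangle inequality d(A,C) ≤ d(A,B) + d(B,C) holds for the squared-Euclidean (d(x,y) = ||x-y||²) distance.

d(A,B) = 4² + 5² + 2² = 45, d(B,C) = 6² + 1² + 4² = 53, d(A,C) = 2² + 4² + 6² = 56.
d(A,C) = 56 ≤ 45 + 53 = 98. Triangle inequality is satisfied.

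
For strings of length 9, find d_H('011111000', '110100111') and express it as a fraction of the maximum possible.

Differing positions: 1, 3, 5, 6, 7, 8, 9. Hamming distance = 7. The maximum possible Hamming distance for length-9 strings is 9, so d_H/9 = 7/9 ≈ 0.7778.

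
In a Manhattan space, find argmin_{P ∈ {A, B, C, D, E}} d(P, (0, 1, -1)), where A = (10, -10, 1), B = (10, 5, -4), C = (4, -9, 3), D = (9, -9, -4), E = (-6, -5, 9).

Distances: d(A) = 23, d(B) = 17, d(C) = 18, d(D) = 22, d(E) = 22. Nearest: B = (10, 5, -4) with distance 17.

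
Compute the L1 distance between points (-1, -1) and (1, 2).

Σ|x_i - y_i| = |-1 - 1| + |-1 - 2| = 2 + 3 = 5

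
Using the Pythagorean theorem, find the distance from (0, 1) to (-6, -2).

√(Σ(x_i - y_i)²) = √((0 - (-6))² + (1 - (-2))²)
= √(6² + 3²) = √(36 + 9) = √45 ≈ 6.7082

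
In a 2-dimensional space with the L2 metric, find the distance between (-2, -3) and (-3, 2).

(Σ|x_i - y_i|^2)^(1/2) = (|-2 - (-3)|^2 + |-3 - 2|^2)^(1/2)
= (1^2 + 5^2)^(1/2) = (1 + 25)^(1/2) = (26)^(1/2) ≈ 5.099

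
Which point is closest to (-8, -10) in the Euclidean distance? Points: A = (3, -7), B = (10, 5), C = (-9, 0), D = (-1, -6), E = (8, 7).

Distances: d(A) ≈ 11.4018, d(B) ≈ 23.4307, d(C) ≈ 10.0499, d(D) ≈ 8.0623, d(E) ≈ 23.3452. Nearest: D = (-1, -6) with distance 8.0623.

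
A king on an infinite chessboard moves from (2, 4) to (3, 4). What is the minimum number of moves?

max(|x_i - y_i|) = max(|2 - 3|, |4 - 4|) = max(1, 0) = 1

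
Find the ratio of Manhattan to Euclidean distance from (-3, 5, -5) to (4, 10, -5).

L1 = |-3 - 4| + |5 - 10| + |-5 - (-5)| = 7 + 5 + 0 = 12
L2 = √(7² + 5² + 0²) = √74 ≈ 8.6023
L1 ≥ L2 always (equality iff movement is along one axis); L1 > L2 here.
Ratio L1/L2 = 12/√74 ≈ 1.395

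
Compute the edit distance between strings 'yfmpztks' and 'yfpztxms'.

Let D[i][j] be the edit distance between the first i characters of 'yfmpztks' and the first j characters of 'yfpztxms', with D[i][0] = i, D[0][j] = j, and D[i][j] = D[i-1][j-1] if the characters match, else 1 + min(D[i-1][j], D[i][j-1], D[i-1][j-1]). Filling the table (rows: prefixes of 'yfmpztks', columns: prefixes of 'yfpztxms'):
     ε  y  f  p  z  t  x  m  s
  ε  0  1  2  3  4  5  6  7  8
  y  1  0  1  2  3  4  5  6  7
  f  2  1  0  1  2  3  4  5  6
  m  3  2  1  1  2  3  4  4  5
  p  4  3  2  1  2  3  4  5  5
  z  5  4  3  2  1  2  3  4  5
  t  6  5  4  3  2  1  2  3  4
  k  7  6  5  4  3  2  2  3  4
  s  8  7  6  5  4  3  3  3  3
The bottom-right entry gives D[8][8] = 3, so no sequence of fewer than 3 edits works. Backtracking through the table gives one optimal edit sequence (3 edits):
  yfmpztks → yfpztks (del m @3)
  yfpztks → yfpztxks (ins x @6)
  yfpztxks → yfpztxms (sub k→m @7)
Edit distance = 3.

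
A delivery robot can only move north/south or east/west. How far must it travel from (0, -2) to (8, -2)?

Σ|x_i - y_i| = |0 - 8| + |-2 - (-2)| = 8 + 0 = 8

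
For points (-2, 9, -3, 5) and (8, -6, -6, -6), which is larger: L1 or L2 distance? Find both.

L1 = |-2 - 8| + |9 - (-6)| + |-3 - (-6)| + |5 - (-6)| = 10 + 15 + 3 + 11 = 39
L2 = √(10² + 15² + 3² + 11²) = √455 ≈ 21.3307
L1 ≥ L2 always (equality iff movement is along one axis); L1 > L2 here.
Ratio L1/L2 = 39/√455 ≈ 1.8283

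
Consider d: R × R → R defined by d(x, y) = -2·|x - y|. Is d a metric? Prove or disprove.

No. With c = -2 < 0, d fails non-negativity: d(7, 13) = -2·|7 - 13| = -2·6 = -12 < 0.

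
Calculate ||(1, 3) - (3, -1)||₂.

√(Σ(x_i - y_i)²) = √((1 - 3)² + (3 - (-1))²)
= √((-2)² + 4²) = √(4 + 16) = √20 ≈ 4.4721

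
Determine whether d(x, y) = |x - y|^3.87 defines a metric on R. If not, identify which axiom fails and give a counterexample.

No. d(x,y) = |x-y|^3.87 fails the triangle inequality since p = 3.87 > 1. Counterexample: x = -3, y = 0, z = 1. d(x,z) = |-3 - 1|^3.87 = 4^3.87 ≈ 213.7825, but d(x,y) + d(y,z) = 3^3.87 + 1^3.87 ≈ 70.2197 + 1 = 71.2197. Since 213.7825 > 71.2197, the triangle inequality is violated.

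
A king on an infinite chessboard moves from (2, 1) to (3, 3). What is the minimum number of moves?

max(|x_i - y_i|) = max(|2 - 3|, |1 - 3|) = max(1, 2) = 2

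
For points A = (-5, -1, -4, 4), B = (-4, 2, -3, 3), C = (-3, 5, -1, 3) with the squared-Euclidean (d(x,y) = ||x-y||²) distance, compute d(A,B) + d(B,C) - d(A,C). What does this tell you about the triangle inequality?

d(A,B) = 1² + 3² + 1² + 1² = 12, d(B,C) = 1² + 3² + 2² + 0² = 14, d(A,C) = 2² + 6² + 3² + 1² = 50.
d(A,B) + d(B,C) - d(A,C) = 12 + 14 - 50 = 26 - 50 = -24. This is < 0, so the triangle inequality FAILS for these points (squared-Euclidean is not a metric).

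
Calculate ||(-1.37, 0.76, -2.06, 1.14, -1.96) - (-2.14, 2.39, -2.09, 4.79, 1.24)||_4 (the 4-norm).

(Σ|x_i - y_i|^4)^(1/4) = (|-1.37 - (-2.14)|^4 + |0.76 - 2.39|^4 + |-2.06 - (-2.09)|^4 + |1.14 - 4.79|^4 + |-1.96 - 1.24|^4)^(1/4)
= (0.77^4 + 1.63^4 + 0.03^4 + 3.65^4 + 3.2^4)^(1/4) ≈ (0.3515 + 7.0591 + 0 + 177.489 + 104.8576)^(1/4) = (289.7572)^(1/4) ≈ 4.1258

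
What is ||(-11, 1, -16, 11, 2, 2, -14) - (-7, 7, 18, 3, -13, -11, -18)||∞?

max(|x_i - y_i|) = max(|-11 - (-7)|, |1 - 7|, |-16 - 18|, |11 - 3|, |2 - (-13)|, |2 - (-11)|, |-14 - (-18)|) = max(4, 6, 34, 8, 15, 13, 4) = 34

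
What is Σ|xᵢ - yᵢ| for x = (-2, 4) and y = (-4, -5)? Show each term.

Σ|x_i - y_i| = |-2 - (-4)| + |4 - (-5)| = 2 + 9 = 11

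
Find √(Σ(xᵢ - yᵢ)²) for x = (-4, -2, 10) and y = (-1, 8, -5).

√(Σ(x_i - y_i)²) = √((-4 - (-1))² + (-2 - 8)² + (10 - (-5))²)
= √((-3)² + (-10)² + 15²) = √(9 + 100 + 225) = √334 ≈ 18.2757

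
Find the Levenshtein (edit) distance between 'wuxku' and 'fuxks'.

Let D[i][j] be the edit distance between the first i characters of 'wuxku' and the first j characters of 'fuxks', with D[i][0] = i, D[0][j] = j, and D[i][j] = D[i-1][j-1] if the characters match, else 1 + min(D[i-1][j], D[i][j-1], D[i-1][j-1]). Filling the table (rows: prefixes of 'wuxku', columns: prefixes of 'fuxks'):
     ε  f  u  x  k  s
  ε  0  1  2  3  4  5
  w  1  1  2  3  4  5
  u  2  2  1  2  3  4
  x  3  3  2  1  2  3
  k  4  4  3  2  1  2
  u  5  5  4  3  2  2
The bottom-right entry gives D[5][5] = 2, so no sequence of fewer than 2 edits works. Backtracking through the table gives one optimal edit sequence (2 edits):
  wuxku → fuxku (sub w→f @1)
  fuxku → fuxks (sub u→s @5)
Edit distance = 2.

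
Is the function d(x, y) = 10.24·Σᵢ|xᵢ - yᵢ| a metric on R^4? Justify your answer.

Yes. The L1 (Manhattan) norm induces a metric on R^4, and multiplying a metric by a positive constant 10.24 > 0 preserves all four axioms: non-negativity (10.24·||x-y|| ≥ 0), identity (10.24·||x-y|| = 0 ⟺ ||x-y|| = 0 ⟺ x = y), symmetry (||x-y|| = ||y-x||), and the triangle inequality (10.24·||x-z|| ≤ 10.24·||x-y|| + 10.24·||y-z||). So d is a metric.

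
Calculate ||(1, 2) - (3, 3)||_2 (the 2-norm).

(Σ|x_i - y_i|^2)^(1/2) = (|1 - 3|^2 + |2 - 3|^2)^(1/2)
= (2^2 + 1^2)^(1/2) = (4 + 1)^(1/2) = (5)^(1/2) ≈ 2.2361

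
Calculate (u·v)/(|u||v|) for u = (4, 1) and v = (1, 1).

With u = (4, 1), v = (1, 1):
u·v = 4·1 + 1·1 = 4 + 1 = 5.
|u| = √(4² + 1²) = √17, |v| = √(1² + 1²) = √2, so |u||v| = √(17·2) = √34.
cos θ = (u·v)/(|u||v|) = 5/√34 ≈ 0.8575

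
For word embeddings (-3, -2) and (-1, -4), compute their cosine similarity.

With u = (-3, -2), v = (-1, -4):
u·v = (-3)·(-1) + (-2)·(-4) = 3 + 8 = 11.
|u| = √((-3)² + (-2)²) = √13, |v| = √((-1)² + (-4)²) = √17, so |u||v| = √(13·17) = √221.
cos θ = (u·v)/(|u||v|) = 11/√221 ≈ 0.7399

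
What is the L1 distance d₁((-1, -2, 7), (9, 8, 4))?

Σ|x_i - y_i| = |-1 - 9| + |-2 - 8| + |7 - 4| = 10 + 10 + 3 = 23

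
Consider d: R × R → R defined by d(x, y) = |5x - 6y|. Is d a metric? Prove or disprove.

No. d fails symmetry: d(8, 7) = |5·8 - 6·7| = |-2| = 2, but d(7, 8) = |5·7 - 6·8| = |-13| = 13. Since 2 ≠ 13, d(x,y) ≠ d(y,x) in general.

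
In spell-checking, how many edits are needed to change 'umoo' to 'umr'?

Let D[i][j] be the edit distance between the first i characters of 'umoo' and the first j characters of 'umr', with D[i][0] = i, D[0][j] = j, and D[i][j] = D[i-1][j-1] if the characters match, else 1 + min(D[i-1][j], D[i][j-1], D[i-1][j-1]). Filling the table (rows: prefixes of 'umoo', columns: prefixes of 'umr'):
     ε  u  m  r
  ε  0  1  2  3
  u  1  0  1  2
  m  2  1  0  1
  o  3  2  1  1
  o  4  3  2  2
The bottom-right entry gives D[4][3] = 2, so no sequence of fewer than 2 edits works. Backtracking through the table gives one optimal edit sequence (2 edits):
  umoo → umo (del o @3)
  umo → umr (sub o→r @3)
Edit distance = 2.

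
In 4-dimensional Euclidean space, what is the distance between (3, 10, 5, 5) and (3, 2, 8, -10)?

√(Σ(x_i - y_i)²) = √((3 - 3)² + (10 - 2)² + (5 - 8)² + (5 - (-10))²)
= √(0² + 8² + (-3)² + 15²) = √(0 + 64 + 9 + 225) = √298 ≈ 17.2627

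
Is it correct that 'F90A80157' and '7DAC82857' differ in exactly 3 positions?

Differing positions: 1, 2, 3, 4, 6, 7. Hamming distance = 6, so the claim that d_H = 3 is false.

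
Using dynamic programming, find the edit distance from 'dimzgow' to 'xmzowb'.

Let D[i][j] be the edit distance between the first i characters of 'dimzgow' and the first j characters of 'xmzowb', with D[i][0] = i, D[0][j] = j, and D[i][j] = D[i-1][j-1] if the characters match, else 1 + min(D[i-1][j], D[i][j-1], D[i-1][j-1]). Filling the table (rows: prefixes of 'dimzgow', columns: prefixes of 'xmzowb'):
     ε  x  m  z  o  w  b
  ε  0  1  2  3  4  5  6
  d  1  1  2  3  4  5  6
  i  2  2  2  3  4  5  6
  m  3  3  2  3  4  5  6
  z  4  4  3  2  3  4  5
  g  5  5  4  3  3  4  5
  o  6  6  5  4  3  4  5
  w  7  7  6  5  4  3  4
The bottom-right entry gives D[7][6] = 4, so no sequence of fewer than 4 edits works. Backtracking through the table gives one optimal edit sequence (4 edits):
  dimzgow → imzgow (del d @1)
  imzgow → xmzgow (sub i→x @1)
  xmzgow → xmzow (del g @4)
  xmzow → xmzowb (ins b @6)
Edit distance = 4.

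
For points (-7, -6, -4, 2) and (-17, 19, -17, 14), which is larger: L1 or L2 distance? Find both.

L1 = |-7 - (-17)| + |-6 - 19| + |-4 - (-17)| + |2 - 14| = 10 + 25 + 13 + 12 = 60
L2 = √(10² + 25² + 13² + 12²) = √1038 ≈ 32.218
L1 ≥ L2 always (equality iff movement is along one axis); L1 > L2 here.
Ratio L1/L2 = 60/√1038 ≈ 1.8623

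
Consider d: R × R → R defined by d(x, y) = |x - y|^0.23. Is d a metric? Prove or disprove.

Yes. With 0 < p = 0.23 ≤ 1, d(x,y) = |x-y|^0.23 is a metric on R. Non-negativity and symmetry are immediate; |x-y|^0.23 = 0 ⟺ |x-y| = 0 ⟺ x = y. For the triangle inequality, the function t ↦ t^0.23 is subadditive on [0,∞) when p ≤ 1, so |x-z|^0.23 ≤ (|x-y| + |y-z|)^0.23 ≤ |x-y|^0.23 + |y-z|^0.23.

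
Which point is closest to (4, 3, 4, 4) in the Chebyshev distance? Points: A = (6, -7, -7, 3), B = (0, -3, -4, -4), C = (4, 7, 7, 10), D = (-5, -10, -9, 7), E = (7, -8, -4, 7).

Distances: d(A) = 11, d(B) = 8, d(C) = 6, d(D) = 13, d(E) = 11. Nearest: C = (4, 7, 7, 10) with distance 6.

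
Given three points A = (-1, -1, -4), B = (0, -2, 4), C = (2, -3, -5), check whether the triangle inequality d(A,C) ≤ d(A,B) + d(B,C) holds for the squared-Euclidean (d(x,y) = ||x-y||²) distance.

d(A,B) = 1² + 1² + 8² = 66, d(B,C) = 2² + 1² + 9² = 86, d(A,C) = 3² + 2² + 1² = 14.
d(A,C) = 14 ≤ 66 + 86 = 152. Triangle inequality is satisfied.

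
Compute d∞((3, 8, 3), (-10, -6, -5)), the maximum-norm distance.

max(|x_i - y_i|) = max(|3 - (-10)|, |8 - (-6)|, |3 - (-5)|) = max(13, 14, 8) = 14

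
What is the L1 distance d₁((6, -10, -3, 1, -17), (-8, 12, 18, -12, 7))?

Σ|x_i - y_i| = |6 - (-8)| + |-10 - 12| + |-3 - 18| + |1 - (-12)| + |-17 - 7| = 14 + 22 + 21 + 13 + 24 = 94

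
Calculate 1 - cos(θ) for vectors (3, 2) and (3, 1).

With u = (3, 2), v = (3, 1):
u·v = 3·3 + 2·1 = 9 + 2 = 11.
|u| = √(3² + 2²) = √13, |v| = √(3² + 1²) = √10, so |u||v| = √(13·10) = √130.
cos θ = (u·v)/(|u||v|) = 11/√130 ≈ 0.9648
Cosine distance = 1 - cos θ ≈ 1 - 0.9648 = 0.0352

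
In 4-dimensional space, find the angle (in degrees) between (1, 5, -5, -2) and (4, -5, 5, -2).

With u = (1, 5, -5, -2), v = (4, -5, 5, -2):
u·v = 1·4 + 5·(-5) + (-5)·5 + (-2)·(-2) = 4 + (-25) + (-25) + 4 = -42.
|u| = √(1² + 5² + (-5)² + (-2)²) = √55, |v| = √(4² + (-5)² + 5² + (-2)²) = √70, so |u||v| = √(55·70) = √3850.
cos θ = (u·v)/(|u||v|) = -42/√3850 ≈ -0.676891
θ = arccos(-0.676891) ≈ 132.6°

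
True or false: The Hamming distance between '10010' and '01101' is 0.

Differing positions: 1, 2, 3, 4, 5. Hamming distance = 5, so the claim that d_H = 0 is false.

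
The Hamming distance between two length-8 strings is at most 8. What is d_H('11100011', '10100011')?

Differing positions: 2. Hamming distance = 1. The maximum possible Hamming distance for length-8 strings is 8, so d_H/8 = 1/8 = 0.125.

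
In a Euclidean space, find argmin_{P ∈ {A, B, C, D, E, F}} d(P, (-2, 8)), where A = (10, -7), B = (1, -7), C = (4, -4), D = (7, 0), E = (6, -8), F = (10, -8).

Distances: d(A) ≈ 19.2094, d(B) ≈ 15.2971, d(C) ≈ 13.4164, d(D) ≈ 12.0416, d(E) ≈ 17.8885, d(F) = 20. Nearest: D = (7, 0) with distance 12.0416.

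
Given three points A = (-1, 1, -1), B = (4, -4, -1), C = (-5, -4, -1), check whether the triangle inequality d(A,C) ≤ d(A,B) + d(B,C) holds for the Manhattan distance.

d(A,B) = 5 + 5 + 0 = 10, d(B,C) = 9 + 0 + 0 = 9, d(A,C) = 4 + 5 + 0 = 9.
d(A,C) = 9 ≤ 10 + 9 = 19. Triangle inequality is satisfied.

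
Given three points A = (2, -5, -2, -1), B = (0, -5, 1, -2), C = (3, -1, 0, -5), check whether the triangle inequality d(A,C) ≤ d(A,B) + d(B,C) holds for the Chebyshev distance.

d(A,B) = max(2, 0, 3, 1) = 3, d(B,C) = max(3, 4, 1, 3) = 4, d(A,C) = max(1, 4, 2, 4) = 4.
d(A,C) = 4 ≤ 3 + 4 = 7. Triangle inequality is satisfied.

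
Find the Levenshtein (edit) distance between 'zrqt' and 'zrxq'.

Let D[i][j] be the edit distance between the first i characters of 'zrqt' and the first j characters of 'zrxq', with D[i][0] = i, D[0][j] = j, and D[i][j] = D[i-1][j-1] if the characters match, else 1 + min(D[i-1][j], D[i][j-1], D[i-1][j-1]). Filling the table (rows: prefixes of 'zrqt', columns: prefixes of 'zrxq'):
     ε  z  r  x  q
  ε  0  1  2  3  4
  z  1  0  1  2  3
  r  2  1  0  1  2
  q  3  2  1  1  1
  t  4  3  2  2  2
The bottom-right entry gives D[4][4] = 2, so no sequence of fewer than 2 edits works. Backtracking through the table gives one optimal edit sequence (2 edits):
  zrqt → zrxt (sub q→x @3)
  zrxt → zrxq (sub t→q @4)
Edit distance = 2.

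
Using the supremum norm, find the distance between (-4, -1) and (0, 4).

max(|x_i - y_i|) = max(|-4 - 0|, |-1 - 4|) = max(4, 5) = 5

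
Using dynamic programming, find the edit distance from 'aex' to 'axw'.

Let D[i][j] be the edit distance between the first i characters of 'aex' and the first j characters of 'axw', with D[i][0] = i, D[0][j] = j, and D[i][j] = D[i-1][j-1] if the characters match, else 1 + min(D[i-1][j], D[i][j-1], D[i-1][j-1]). Filling the table (rows: prefixes of 'aex', columns: prefixes of 'axw'):
     ε  a  x  w
  ε  0  1  2  3
  a  1  0  1  2
  e  2  1  1  2
  x  3  2  1  2
The bottom-right entry gives D[3][3] = 2, so no sequence of fewer than 2 edits works. Backtracking through the table gives one optimal edit sequence (2 edits):
  aex → axx (sub e→x @2)
  axx → axw (sub x→w @3)
Edit distance = 2.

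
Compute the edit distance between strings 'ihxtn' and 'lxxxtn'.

Let D[i][j] be the edit distance between the first i characters of 'ihxtn' and the first j characters of 'lxxxtn', with D[i][0] = i, D[0][j] = j, and D[i][j] = D[i-1][j-1] if the characters match, else 1 + min(D[i-1][j], D[i][j-1], D[i-1][j-1]). Filling the table (rows: prefixes of 'ihxtn', columns: prefixes of 'lxxxtn'):
     ε  l  x  x  x  t  n
  ε  0  1  2  3  4  5  6
  i  1  1  2  3  4  5  6
  h  2  2  2  3  4  5  6
  x  3  3  2  2  3  4  5
  t  4  4  3  3  3  3  4
  n  5  5  4  4  4  4  3
The bottom-right entry gives D[5][6] = 3, so no sequence of fewer than 3 edits works. Backtracking through the table gives one optimal edit sequence (3 edits):
  ihxtn → lihxtn (ins l @1)
  lihxtn → lxhxtn (sub i→x @2)
  lxhxtn → lxxxtn (sub h→x @3)
Edit distance = 3.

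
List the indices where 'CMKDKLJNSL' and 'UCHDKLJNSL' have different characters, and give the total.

Differing positions: 1, 2, 3. Hamming distance = 3.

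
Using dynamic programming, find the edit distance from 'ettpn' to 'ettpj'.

Let D[i][j] be the edit distance between the first i characters of 'ettpn' and the first j characters of 'ettpj', with D[i][0] = i, D[0][j] = j, and D[i][j] = D[i-1][j-1] if the characters match, else 1 + min(D[i-1][j], D[i][j-1], D[i-1][j-1]). Filling the table (rows: prefixes of 'ettpn', columns: prefixes of 'ettpj'):
     ε  e  t  t  p  j
  ε  0  1  2  3  4  5
  e  1  0  1  2  3  4
  t  2  1  0  1  2  3
  t  3  2  1  0  1  2
  p  4  3  2  1  0  1
  n  5  4  3  2  1  1
The bottom-right entry gives D[5][5] = 1, so no sequence of fewer than 1 edit works. Backtracking through the table gives one optimal edit sequence (1 edit):
  ettpn → ettpj (sub n→j @5)
Edit distance = 1.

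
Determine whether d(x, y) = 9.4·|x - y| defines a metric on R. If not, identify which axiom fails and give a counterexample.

Yes. Since |x - y| is a metric on R and 9.4 > 0, the positive scalar multiple 9.4·|x - y| is also a metric: scaling by a positive constant preserves non-negativity, identity (d=0 ⟺ |x-y|=0 ⟺ x=y), symmetry, and the triangle inequality.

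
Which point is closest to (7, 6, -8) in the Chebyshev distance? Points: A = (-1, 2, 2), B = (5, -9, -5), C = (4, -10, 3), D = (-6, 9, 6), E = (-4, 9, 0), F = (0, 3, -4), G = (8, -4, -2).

Distances: d(A) = 10, d(B) = 15, d(C) = 16, d(D) = 14, d(E) = 11, d(F) = 7, d(G) = 10. Nearest: F = (0, 3, -4) with distance 7.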